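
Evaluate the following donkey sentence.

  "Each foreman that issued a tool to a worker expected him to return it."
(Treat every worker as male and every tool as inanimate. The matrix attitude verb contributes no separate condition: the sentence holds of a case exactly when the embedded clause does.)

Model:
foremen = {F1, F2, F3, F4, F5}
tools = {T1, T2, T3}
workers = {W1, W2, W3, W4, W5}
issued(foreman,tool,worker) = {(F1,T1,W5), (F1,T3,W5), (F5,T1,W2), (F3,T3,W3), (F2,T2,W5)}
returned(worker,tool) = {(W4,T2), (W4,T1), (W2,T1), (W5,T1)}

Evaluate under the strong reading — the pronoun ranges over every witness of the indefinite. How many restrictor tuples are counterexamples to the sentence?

3

"him" takes "a worker" as antecedent and "it" takes "a tool"; both are donkey pronouns co-varying with the restrictor.
Strong reading: for every (f,t,w) with issued(f,t,w), returned(w,t).
Restrictor triples: (F1,T1,W5)→returned(W5,T1) ✓  (F1,T3,W5)→returned(W5,T3) ✗  (F2,T2,W5)→returned(W5,T2) ✗  (F3,T3,W3)→returned(W3,T3) ✗  (F5,T1,W2)→returned(W2,T1) ✓
Counterexamples (restrictor triples failing the scope): 3.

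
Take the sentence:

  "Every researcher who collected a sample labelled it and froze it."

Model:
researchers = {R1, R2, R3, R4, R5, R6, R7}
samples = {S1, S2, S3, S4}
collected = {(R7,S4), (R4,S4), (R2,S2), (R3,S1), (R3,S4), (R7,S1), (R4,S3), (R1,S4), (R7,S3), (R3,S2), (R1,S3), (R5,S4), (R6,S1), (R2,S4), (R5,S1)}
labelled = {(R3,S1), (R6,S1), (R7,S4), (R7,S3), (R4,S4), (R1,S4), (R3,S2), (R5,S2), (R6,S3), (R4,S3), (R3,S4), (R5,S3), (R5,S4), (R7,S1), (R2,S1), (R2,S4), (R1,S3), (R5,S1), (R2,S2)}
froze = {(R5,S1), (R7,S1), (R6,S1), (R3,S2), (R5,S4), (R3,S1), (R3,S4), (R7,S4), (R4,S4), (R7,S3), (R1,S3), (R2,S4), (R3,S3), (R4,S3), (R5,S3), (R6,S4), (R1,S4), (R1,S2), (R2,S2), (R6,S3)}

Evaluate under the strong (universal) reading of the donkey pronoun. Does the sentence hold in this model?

True

"it" takes "a sample" as antecedent — a donkey pronoun bound across the clause boundary.
Strong reading: for every (r,s) with collected(r,s), labelled(r,s) ∧ froze(r,s).
Restrictor pairs: (R1,S3) ✓  (R1,S4) ✓  (R2,S2) ✓  (R2,S4) ✓  (R3,S1) ✓  (R3,S2) ✓  (R3,S4) ✓  (R4,S3) ✓  (R4,S4) ✓  (R5,S1) ✓  (R5,S4) ✓  (R6,S1) ✓  (R7,S1) ✓  (R7,S3) ✓  (R7,S4) ✓
Every restrictor pair satisfies the scope.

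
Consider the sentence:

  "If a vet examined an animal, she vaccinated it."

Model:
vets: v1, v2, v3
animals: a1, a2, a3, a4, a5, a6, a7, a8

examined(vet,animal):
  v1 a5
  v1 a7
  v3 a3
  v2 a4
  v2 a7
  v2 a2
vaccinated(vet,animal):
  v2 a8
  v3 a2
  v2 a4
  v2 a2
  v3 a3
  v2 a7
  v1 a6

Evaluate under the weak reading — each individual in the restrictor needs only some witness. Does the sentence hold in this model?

"it" takes "an animal" as antecedent — a donkey pronoun bound across the clause boundary.
Weak reading: every vet v with some examined-animal has at least one examined-animal a such that vaccinated(v,a).
Per vet: v1:✗  v2:✓  v3:✓
v1 has no witness among its examined-animals.

False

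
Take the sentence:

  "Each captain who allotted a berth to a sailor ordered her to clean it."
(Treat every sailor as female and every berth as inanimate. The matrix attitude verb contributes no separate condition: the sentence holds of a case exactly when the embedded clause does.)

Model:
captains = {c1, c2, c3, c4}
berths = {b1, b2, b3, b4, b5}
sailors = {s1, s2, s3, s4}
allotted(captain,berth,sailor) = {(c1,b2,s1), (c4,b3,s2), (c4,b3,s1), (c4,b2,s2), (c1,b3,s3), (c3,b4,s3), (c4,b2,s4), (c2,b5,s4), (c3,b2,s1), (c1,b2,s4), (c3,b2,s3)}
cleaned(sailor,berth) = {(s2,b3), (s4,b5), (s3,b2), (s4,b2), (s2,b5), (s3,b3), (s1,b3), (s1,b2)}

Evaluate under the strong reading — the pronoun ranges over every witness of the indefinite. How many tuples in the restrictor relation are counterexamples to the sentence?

2

"her" takes "a sailor" as antecedent and "it" takes "a berth"; both are donkey pronouns co-varying with the restrictor.
Strong reading: for every (c,b,s) with allotted(c,b,s), cleaned(s,b).
Restrictor triples: (c1,b2,s1)→cleaned(s1,b2) ✓  (c1,b2,s4)→cleaned(s4,b2) ✓  (c1,b3,s3)→cleaned(s3,b3) ✓  (c2,b5,s4)→cleaned(s4,b5) ✓  (c3,b2,s1)→cleaned(s1,b2) ✓  (c3,b2,s3)→cleaned(s3,b2) ✓  (c3,b4,s3)→cleaned(s3,b4) ✗  (c4,b2,s2)→cleaned(s2,b2) ✗  (c4,b2,s4)→cleaned(s4,b2) ✓  (c4,b3,s1)→cleaned(s1,b3) ✓  (c4,b3,s2)→cleaned(s2,b3) ✓
Counterexamples (restrictor triples failing the scope): 2.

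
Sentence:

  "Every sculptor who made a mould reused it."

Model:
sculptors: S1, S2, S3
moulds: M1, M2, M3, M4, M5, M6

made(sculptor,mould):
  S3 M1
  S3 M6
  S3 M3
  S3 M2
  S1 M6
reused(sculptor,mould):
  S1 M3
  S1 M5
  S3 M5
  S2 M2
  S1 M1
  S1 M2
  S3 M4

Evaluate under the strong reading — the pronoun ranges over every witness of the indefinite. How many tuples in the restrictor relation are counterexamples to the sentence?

5

"it" takes "a mould" as antecedent — a donkey pronoun bound across the clause boundary.
Strong reading: for every (s,m) with made(s,m), reused(s,m).
Restrictor pairs: (S1,M6) ✗  (S3,M1) ✗  (S3,M2) ✗  (S3,M3) ✗  (S3,M6) ✗
Counterexamples (restrictor pairs failing the scope): 5.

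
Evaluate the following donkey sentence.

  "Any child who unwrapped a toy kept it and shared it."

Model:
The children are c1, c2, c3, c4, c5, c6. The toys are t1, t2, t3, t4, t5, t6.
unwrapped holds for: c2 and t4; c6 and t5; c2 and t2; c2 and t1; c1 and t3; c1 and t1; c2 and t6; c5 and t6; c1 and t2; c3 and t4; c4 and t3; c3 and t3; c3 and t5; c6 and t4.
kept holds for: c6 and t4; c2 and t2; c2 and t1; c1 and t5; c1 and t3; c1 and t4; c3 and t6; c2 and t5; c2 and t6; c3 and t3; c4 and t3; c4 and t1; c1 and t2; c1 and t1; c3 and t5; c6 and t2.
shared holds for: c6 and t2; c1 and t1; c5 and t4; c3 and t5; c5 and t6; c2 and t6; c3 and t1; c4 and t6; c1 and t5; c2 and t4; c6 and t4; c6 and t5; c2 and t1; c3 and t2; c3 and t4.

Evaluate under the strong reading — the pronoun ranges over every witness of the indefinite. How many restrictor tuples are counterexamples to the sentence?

"it" takes "a toy" as antecedent — a donkey pronoun bound across the clause boundary.
Strong reading: for every (c,t) with unwrapped(c,t), kept(c,t) ∧ shared(c,t).
Restrictor pairs: (c1,t1) ✓  (c1,t2) ✗  (c1,t3) ✗  (c2,t1) ✓  (c2,t2) ✗  (c2,t4) ✗  (c2,t6) ✓  (c3,t3) ✗  (c3,t4) ✗  (c3,t5) ✓  (c4,t3) ✗  (c5,t6) ✗  (c6,t4) ✓  (c6,t5) ✗
Counterexamples (restrictor pairs failing the scope): 9.

9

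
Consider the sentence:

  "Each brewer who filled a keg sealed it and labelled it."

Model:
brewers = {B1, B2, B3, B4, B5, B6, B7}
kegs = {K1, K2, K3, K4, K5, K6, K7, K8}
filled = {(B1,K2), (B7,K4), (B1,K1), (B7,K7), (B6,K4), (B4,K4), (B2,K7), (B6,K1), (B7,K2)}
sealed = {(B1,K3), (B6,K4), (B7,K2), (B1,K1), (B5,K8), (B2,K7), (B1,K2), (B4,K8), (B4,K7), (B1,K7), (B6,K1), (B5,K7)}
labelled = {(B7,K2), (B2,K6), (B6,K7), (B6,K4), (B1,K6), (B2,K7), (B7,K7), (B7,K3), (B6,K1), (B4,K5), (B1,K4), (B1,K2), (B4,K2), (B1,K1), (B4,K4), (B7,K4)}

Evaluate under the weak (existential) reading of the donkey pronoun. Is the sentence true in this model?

False

"it" takes "a keg" as antecedent — a donkey pronoun bound across the clause boundary.
Weak reading: every brewer b with some filled-keg has at least one filled-keg k such that sealed(b,k) ∧ labelled(b,k).
Per brewer: B1:✓  B2:✓  B4:✗  B6:✓  B7:✓
B4 has no witness among its filled-kegs.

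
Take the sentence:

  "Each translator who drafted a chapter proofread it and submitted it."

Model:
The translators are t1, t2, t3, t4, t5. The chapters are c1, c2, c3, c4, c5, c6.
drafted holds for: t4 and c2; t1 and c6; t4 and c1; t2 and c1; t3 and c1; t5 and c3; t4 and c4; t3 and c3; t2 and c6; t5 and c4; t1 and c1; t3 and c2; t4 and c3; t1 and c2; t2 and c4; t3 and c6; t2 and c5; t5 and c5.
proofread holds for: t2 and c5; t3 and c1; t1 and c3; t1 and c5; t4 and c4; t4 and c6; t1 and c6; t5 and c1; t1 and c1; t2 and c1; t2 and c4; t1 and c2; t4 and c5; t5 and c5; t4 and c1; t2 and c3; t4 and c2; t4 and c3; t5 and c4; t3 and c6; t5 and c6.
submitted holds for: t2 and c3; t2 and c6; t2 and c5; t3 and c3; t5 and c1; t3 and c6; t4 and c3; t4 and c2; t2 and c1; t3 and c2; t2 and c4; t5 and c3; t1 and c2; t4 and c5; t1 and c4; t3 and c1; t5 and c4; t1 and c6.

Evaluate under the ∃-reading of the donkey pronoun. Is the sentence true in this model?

"it" takes "a chapter" as antecedent — a donkey pronoun bound across the clause boundary.
Weak reading: every translator t with some drafted-chapter has at least one drafted-chapter c such that proofread(t,c) ∧ submitted(t,c).
Per translator: t1:✓  t2:✓  t3:✓  t4:✓  t5:✓
Every translator in the restrictor has a witness.

True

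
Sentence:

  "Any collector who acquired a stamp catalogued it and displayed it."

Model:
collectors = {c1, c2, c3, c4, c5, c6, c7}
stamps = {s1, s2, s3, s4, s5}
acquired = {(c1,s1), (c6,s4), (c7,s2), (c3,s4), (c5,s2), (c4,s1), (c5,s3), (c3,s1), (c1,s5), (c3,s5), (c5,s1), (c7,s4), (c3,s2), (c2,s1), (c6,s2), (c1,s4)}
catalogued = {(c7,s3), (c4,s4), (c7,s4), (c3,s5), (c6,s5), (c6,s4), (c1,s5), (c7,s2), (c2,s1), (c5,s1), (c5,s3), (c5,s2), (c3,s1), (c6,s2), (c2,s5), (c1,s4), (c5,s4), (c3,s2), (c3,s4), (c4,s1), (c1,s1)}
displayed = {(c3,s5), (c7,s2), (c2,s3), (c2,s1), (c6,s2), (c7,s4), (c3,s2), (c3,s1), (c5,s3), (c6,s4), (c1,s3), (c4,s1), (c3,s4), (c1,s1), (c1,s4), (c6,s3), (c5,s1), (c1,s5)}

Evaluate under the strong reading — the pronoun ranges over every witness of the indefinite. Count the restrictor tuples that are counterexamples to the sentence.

1

"it" takes "a stamp" as antecedent — a donkey pronoun bound across the clause boundary.
Strong reading: for every (c,s) with acquired(c,s), catalogued(c,s) ∧ displayed(c,s).
Restrictor pairs: (c1,s1) ✓  (c1,s4) ✓  (c1,s5) ✓  (c2,s1) ✓  (c3,s1) ✓  (c3,s2) ✓  (c3,s4) ✓  (c3,s5) ✓  (c4,s1) ✓  (c5,s1) ✓  (c5,s2) ✗  (c5,s3) ✓  (c6,s2) ✓  (c6,s4) ✓  (c7,s2) ✓  (c7,s4) ✓
Counterexamples (restrictor pairs failing the scope): 1.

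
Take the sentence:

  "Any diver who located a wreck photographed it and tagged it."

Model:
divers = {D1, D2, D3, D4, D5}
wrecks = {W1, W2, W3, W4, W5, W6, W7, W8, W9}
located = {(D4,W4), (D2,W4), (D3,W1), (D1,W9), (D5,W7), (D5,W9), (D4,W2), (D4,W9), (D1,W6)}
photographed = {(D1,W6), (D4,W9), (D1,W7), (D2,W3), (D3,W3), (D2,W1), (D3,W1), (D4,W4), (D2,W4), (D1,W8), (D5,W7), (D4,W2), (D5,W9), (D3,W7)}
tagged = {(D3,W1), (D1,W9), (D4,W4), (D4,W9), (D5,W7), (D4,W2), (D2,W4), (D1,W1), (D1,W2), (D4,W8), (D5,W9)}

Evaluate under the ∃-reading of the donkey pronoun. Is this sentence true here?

False

"it" takes "a wreck" as antecedent — a donkey pronoun bound across the clause boundary.
Weak reading: every diver d with some located-wreck has at least one located-wreck w such that photographed(d,w) ∧ tagged(d,w).
Per diver: D1:✗  D2:✓  D3:✓  D4:✓  D5:✓
D1 has no witness among its located-wrecks.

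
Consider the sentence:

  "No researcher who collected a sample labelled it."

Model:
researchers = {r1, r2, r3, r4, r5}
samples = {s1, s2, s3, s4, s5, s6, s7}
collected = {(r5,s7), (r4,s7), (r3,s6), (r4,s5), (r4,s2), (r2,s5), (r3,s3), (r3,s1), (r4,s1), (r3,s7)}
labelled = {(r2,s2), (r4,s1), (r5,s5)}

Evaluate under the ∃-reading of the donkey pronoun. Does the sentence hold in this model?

"it" takes "a sample" as antecedent — a donkey pronoun bound across the clause boundary.
Truth condition: for no (r,s) with collected(r,s) does labelled(r,s) hold.
Restrictor pairs — does the scope hold? (r2,s5):fails  (r3,s1):fails  (r3,s3):fails  (r3,s6):fails  (r3,s7):fails  (r4,s1):holds  (r4,s2):fails  (r4,s5):fails  (r4,s7):fails  (r5,s7):fails
Scope holds for 1 pair(s), so the sentence is false.

False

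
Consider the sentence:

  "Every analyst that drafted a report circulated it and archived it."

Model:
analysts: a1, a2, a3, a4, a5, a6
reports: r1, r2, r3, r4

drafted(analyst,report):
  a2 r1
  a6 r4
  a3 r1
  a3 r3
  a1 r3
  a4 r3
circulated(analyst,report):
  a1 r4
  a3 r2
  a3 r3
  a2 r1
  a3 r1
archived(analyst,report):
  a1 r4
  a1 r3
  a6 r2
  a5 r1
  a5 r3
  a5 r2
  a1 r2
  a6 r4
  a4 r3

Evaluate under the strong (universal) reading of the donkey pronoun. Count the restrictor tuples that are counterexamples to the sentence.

"it" takes "a report" as antecedent — a donkey pronoun bound across the clause boundary.
Strong reading: for every (a,r) with drafted(a,r), circulated(a,r) ∧ archived(a,r).
Restrictor pairs: (a1,r3) ✗  (a2,r1) ✗  (a3,r1) ✗  (a3,r3) ✗  (a4,r3) ✗  (a6,r4) ✗
Counterexamples (restrictor pairs failing the scope): 6.

6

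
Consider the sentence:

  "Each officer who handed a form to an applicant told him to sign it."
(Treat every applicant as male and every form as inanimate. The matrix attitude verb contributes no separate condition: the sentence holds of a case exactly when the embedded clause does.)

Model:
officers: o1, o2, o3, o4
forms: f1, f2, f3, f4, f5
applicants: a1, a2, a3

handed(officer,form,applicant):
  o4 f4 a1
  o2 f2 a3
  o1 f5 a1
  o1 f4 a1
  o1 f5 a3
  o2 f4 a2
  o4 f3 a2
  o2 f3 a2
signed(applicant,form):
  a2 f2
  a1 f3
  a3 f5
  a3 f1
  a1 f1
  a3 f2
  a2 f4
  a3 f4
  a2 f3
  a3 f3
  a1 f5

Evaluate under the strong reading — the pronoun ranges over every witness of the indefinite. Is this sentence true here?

False

"him" takes "an applicant" as antecedent and "it" takes "a form"; both are donkey pronouns co-varying with the restrictor.
Strong reading: for every (o,f,a) with handed(o,f,a), signed(a,f).
Restrictor triples: (o1,f4,a1)→signed(a1,f4) ✗  (o1,f5,a1)→signed(a1,f5) ✓  (o1,f5,a3)→signed(a3,f5) ✓  (o2,f2,a3)→signed(a3,f2) ✓  (o2,f3,a2)→signed(a2,f3) ✓  (o2,f4,a2)→signed(a2,f4) ✓  (o4,f3,a2)→signed(a2,f3) ✓  (o4,f4,a1)→signed(a1,f4) ✗
Counterexample: (o1,f4,a1) — signed(a1,f4) does not hold.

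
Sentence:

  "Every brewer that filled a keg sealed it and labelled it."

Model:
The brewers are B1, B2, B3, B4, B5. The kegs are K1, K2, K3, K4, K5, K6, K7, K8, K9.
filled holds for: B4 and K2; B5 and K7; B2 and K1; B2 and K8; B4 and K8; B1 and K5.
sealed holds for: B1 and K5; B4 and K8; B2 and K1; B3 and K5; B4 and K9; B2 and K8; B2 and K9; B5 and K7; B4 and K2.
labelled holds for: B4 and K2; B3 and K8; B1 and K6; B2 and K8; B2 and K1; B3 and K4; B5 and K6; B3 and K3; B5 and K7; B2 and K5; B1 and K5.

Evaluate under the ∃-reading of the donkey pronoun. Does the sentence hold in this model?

True

"it" takes "a keg" as antecedent — a donkey pronoun bound across the clause boundary.
Weak reading: every brewer b with some filled-keg has at least one filled-keg k such that sealed(b,k) ∧ labelled(b,k).
Per brewer: B1:✓  B2:✓  B4:✓  B5:✓
Every brewer in the restrictor has a witness.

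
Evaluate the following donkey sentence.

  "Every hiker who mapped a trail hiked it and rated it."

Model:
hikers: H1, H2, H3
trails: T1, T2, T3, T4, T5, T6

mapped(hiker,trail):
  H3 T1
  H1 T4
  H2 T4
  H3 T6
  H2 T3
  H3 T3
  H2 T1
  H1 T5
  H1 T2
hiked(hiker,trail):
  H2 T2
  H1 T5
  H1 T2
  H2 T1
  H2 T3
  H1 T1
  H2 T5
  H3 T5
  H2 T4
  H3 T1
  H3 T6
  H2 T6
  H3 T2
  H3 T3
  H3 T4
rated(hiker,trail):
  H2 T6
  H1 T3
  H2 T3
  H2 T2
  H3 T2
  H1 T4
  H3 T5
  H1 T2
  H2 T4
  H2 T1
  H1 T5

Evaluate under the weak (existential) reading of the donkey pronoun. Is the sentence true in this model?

"it" takes "a trail" as antecedent — a donkey pronoun bound across the clause boundary.
Weak reading: every hiker h with some mapped-trail has at least one mapped-trail t such that hiked(h,t) ∧ rated(h,t).
Per hiker: H1:✓  H2:✓  H3:✗
H3 has no witness among its mapped-trails.

False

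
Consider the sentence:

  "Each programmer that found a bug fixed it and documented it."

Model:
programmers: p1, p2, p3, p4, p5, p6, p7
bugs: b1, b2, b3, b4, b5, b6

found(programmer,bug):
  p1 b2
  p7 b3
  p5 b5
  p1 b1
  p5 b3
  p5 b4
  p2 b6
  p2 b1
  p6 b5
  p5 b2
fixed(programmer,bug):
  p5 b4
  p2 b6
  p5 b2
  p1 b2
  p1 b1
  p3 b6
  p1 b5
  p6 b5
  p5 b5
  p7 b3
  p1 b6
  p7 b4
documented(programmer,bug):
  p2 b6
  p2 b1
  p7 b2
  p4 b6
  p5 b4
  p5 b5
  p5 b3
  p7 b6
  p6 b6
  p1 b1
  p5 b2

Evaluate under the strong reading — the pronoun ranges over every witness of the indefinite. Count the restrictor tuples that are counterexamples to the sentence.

"it" takes "a bug" as antecedent — a donkey pronoun bound across the clause boundary.
Strong reading: for every (p,b) with found(p,b), fixed(p,b) ∧ documented(p,b).
Restrictor pairs: (p1,b1) ✓  (p1,b2) ✗  (p2,b1) ✗  (p2,b6) ✓  (p5,b2) ✓  (p5,b3) ✗  (p5,b4) ✓  (p5,b5) ✓  (p6,b5) ✗  (p7,b3) ✗
Counterexamples (restrictor pairs failing the scope): 5.

5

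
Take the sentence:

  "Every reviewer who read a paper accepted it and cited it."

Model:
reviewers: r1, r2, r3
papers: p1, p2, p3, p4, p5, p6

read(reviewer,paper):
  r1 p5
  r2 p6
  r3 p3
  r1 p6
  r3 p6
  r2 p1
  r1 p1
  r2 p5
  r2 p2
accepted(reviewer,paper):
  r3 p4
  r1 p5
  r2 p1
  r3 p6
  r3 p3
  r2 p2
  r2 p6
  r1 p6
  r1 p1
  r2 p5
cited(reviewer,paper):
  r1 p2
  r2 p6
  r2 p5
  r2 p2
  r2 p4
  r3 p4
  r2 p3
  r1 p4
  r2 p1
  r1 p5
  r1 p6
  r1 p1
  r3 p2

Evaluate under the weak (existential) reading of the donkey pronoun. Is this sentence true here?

False

"it" takes "a paper" as antecedent — a donkey pronoun bound across the clause boundary.
Weak reading: every reviewer r with some read-paper has at least one read-paper p such that accepted(r,p) ∧ cited(r,p).
Per reviewer: r1:✓  r2:✓  r3:✗
r3 has no witness among its read-papers.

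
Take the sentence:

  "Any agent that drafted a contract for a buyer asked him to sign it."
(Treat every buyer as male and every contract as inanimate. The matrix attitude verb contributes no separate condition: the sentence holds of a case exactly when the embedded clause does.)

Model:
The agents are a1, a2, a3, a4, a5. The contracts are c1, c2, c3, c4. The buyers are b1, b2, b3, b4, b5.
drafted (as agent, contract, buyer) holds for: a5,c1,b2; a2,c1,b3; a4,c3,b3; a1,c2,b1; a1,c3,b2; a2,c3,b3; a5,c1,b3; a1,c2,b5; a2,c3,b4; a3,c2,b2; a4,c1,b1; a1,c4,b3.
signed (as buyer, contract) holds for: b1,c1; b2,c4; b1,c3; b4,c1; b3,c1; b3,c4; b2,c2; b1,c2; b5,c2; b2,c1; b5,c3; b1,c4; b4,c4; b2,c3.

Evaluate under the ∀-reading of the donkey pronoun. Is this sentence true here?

False

"him" takes "a buyer" as antecedent and "it" takes "a contract"; both are donkey pronouns co-varying with the restrictor.
Strong reading: for every (a,c,b) with drafted(a,c,b), signed(b,c).
Restrictor triples: (a1,c2,b1)→signed(b1,c2) ✓  (a1,c2,b5)→signed(b5,c2) ✓  (a1,c3,b2)→signed(b2,c3) ✓  (a1,c4,b3)→signed(b3,c4) ✓  (a2,c1,b3)→signed(b3,c1) ✓  (a2,c3,b3)→signed(b3,c3) ✗  (a2,c3,b4)→signed(b4,c3) ✗  (a3,c2,b2)→signed(b2,c2) ✓  (a4,c1,b1)→signed(b1,c1) ✓  (a4,c3,b3)→signed(b3,c3) ✗  (a5,c1,b2)→signed(b2,c1) ✓  (a5,c1,b3)→signed(b3,c1) ✓
Counterexample: (a2,c3,b3) — signed(b3,c3) does not hold.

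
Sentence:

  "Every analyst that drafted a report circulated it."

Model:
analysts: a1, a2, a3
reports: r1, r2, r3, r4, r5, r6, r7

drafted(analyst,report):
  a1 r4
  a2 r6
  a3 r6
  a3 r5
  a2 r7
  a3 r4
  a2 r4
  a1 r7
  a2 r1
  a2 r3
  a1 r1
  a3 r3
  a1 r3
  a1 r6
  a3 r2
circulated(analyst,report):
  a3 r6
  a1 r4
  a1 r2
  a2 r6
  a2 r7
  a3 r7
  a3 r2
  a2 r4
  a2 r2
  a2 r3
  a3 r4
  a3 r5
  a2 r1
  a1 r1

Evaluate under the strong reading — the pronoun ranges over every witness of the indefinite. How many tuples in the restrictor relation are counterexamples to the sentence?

4

"it" takes "a report" as antecedent — a donkey pronoun bound across the clause boundary.
Strong reading: for every (a,r) with drafted(a,r), circulated(a,r).
Restrictor pairs: (a1,r1) ✓  (a1,r3) ✗  (a1,r4) ✓  (a1,r6) ✗  (a1,r7) ✗  (a2,r1) ✓  (a2,r3) ✓  (a2,r4) ✓  (a2,r6) ✓  (a2,r7) ✓  (a3,r2) ✓  (a3,r3) ✗  (a3,r4) ✓  (a3,r5) ✓  (a3,r6) ✓
Counterexamples (restrictor pairs failing the scope): 4.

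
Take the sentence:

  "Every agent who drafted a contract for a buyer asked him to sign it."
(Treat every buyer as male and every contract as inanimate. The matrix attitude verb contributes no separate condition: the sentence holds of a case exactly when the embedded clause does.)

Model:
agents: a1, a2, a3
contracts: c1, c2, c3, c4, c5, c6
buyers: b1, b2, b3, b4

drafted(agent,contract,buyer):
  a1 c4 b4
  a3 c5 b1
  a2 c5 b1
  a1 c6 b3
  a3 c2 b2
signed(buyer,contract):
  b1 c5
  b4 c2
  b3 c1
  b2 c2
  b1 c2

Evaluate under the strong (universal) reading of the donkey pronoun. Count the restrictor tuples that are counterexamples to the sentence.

"him" takes "a buyer" as antecedent and "it" takes "a contract"; both are donkey pronouns co-varying with the restrictor.
Strong reading: for every (a,c,b) with drafted(a,c,b), signed(b,c).
Restrictor triples: (a1,c4,b4)→signed(b4,c4) ✗  (a1,c6,b3)→signed(b3,c6) ✗  (a2,c5,b1)→signed(b1,c5) ✓  (a3,c2,b2)→signed(b2,c2) ✓  (a3,c5,b1)→signed(b1,c5) ✓
Counterexamples (restrictor triples failing the scope): 2.

2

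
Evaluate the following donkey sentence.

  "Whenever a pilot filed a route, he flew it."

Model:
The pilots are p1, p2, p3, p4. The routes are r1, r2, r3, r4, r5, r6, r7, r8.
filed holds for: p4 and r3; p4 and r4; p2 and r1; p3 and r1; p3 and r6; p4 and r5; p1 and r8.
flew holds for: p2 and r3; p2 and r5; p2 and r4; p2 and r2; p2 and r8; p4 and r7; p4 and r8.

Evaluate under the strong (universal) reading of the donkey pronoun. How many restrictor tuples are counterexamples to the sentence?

"it" takes "a route" as antecedent — a donkey pronoun bound across the clause boundary.
Strong reading: for every (p,r) with filed(p,r), flew(p,r).
Restrictor pairs: (p1,r8) ✗  (p2,r1) ✗  (p3,r1) ✗  (p3,r6) ✗  (p4,r3) ✗  (p4,r4) ✗  (p4,r5) ✗
Counterexamples (restrictor pairs failing the scope): 7.

7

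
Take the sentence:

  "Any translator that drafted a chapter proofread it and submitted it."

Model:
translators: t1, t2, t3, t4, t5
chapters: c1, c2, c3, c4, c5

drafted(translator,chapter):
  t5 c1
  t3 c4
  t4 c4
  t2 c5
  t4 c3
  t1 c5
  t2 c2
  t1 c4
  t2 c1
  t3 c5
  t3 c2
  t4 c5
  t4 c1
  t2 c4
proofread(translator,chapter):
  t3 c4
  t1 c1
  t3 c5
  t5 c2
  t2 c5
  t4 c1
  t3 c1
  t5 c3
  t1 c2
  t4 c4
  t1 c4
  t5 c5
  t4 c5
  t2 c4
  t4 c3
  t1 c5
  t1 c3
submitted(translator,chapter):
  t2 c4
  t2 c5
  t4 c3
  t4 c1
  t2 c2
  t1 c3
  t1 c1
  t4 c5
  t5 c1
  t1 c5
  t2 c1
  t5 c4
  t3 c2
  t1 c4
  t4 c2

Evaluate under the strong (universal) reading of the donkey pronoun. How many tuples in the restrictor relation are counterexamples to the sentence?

"it" takes "a chapter" as antecedent — a donkey pronoun bound across the clause boundary.
Strong reading: for every (t,c) with drafted(t,c), proofread(t,c) ∧ submitted(t,c).
Restrictor pairs: (t1,c4) ✓  (t1,c5) ✓  (t2,c1) ✗  (t2,c2) ✗  (t2,c4) ✓  (t2,c5) ✓  (t3,c2) ✗  (t3,c4) ✗  (t3,c5) ✗  (t4,c1) ✓  (t4,c3) ✓  (t4,c4) ✗  (t4,c5) ✓  (t5,c1) ✗
Counterexamples (restrictor pairs failing the scope): 7.

7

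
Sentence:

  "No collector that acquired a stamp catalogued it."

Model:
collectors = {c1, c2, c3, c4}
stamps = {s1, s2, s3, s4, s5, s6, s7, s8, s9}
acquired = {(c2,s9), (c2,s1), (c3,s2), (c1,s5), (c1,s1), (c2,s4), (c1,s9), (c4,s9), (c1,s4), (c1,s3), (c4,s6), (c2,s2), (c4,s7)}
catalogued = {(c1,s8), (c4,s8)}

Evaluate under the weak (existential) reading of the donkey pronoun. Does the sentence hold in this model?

True

"it" takes "a stamp" as antecedent — a donkey pronoun bound across the clause boundary.
Truth condition: for no (c,s) with acquired(c,s) does catalogued(c,s) hold.
Restrictor pairs — does the scope hold? (c1,s1):fails  (c1,s3):fails  (c1,s4):fails  (c1,s5):fails  (c1,s9):fails  (c2,s1):fails  (c2,s2):fails  (c2,s4):fails  (c2,s9):fails  (c3,s2):fails  (c4,s6):fails  (c4,s7):fails  (c4,s9):fails
Scope holds for no restrictor pair, so the sentence is true.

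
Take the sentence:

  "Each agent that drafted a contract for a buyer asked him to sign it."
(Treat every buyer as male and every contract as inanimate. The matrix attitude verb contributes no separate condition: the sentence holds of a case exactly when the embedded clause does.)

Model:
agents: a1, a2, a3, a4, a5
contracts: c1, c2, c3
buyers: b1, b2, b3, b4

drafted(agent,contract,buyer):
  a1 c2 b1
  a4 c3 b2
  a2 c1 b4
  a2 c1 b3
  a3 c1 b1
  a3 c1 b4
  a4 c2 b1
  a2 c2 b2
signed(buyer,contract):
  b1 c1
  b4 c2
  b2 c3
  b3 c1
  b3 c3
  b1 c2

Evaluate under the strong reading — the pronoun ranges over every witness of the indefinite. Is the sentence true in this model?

"him" takes "a buyer" as antecedent and "it" takes "a contract"; both are donkey pronouns co-varying with the restrictor.
Strong reading: for every (a,c,b) with drafted(a,c,b), signed(b,c).
Restrictor triples: (a1,c2,b1)→signed(b1,c2) ✓  (a2,c1,b3)→signed(b3,c1) ✓  (a2,c1,b4)→signed(b4,c1) ✗  (a2,c2,b2)→signed(b2,c2) ✗  (a3,c1,b1)→signed(b1,c1) ✓  (a3,c1,b4)→signed(b4,c1) ✗  (a4,c2,b1)→signed(b1,c2) ✓  (a4,c3,b2)→signed(b2,c3) ✓
Counterexample: (a2,c1,b4) — signed(b4,c1) does not hold.

False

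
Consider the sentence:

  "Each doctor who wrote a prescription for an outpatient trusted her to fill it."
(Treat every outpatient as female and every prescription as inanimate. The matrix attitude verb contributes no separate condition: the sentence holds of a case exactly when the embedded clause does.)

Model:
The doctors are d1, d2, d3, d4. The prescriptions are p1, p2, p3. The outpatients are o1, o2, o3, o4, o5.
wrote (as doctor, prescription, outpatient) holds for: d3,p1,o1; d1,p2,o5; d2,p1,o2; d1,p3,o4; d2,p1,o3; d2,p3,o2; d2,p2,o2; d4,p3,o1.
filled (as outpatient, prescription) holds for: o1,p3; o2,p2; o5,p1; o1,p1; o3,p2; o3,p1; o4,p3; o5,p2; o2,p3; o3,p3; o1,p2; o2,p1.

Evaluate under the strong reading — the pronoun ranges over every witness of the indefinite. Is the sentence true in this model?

True

"her" takes "an outpatient" as antecedent and "it" takes "a prescription"; both are donkey pronouns co-varying with the restrictor.
Strong reading: for every (d,p,o) with wrote(d,p,o), filled(o,p).
Restrictor triples: (d1,p2,o5)→filled(o5,p2) ✓  (d1,p3,o4)→filled(o4,p3) ✓  (d2,p1,o2)→filled(o2,p1) ✓  (d2,p1,o3)→filled(o3,p1) ✓  (d2,p2,o2)→filled(o2,p2) ✓  (d2,p3,o2)→filled(o2,p3) ✓  (d3,p1,o1)→filled(o1,p1) ✓  (d4,p3,o1)→filled(o1,p3) ✓
Every restrictor triple satisfies the scope.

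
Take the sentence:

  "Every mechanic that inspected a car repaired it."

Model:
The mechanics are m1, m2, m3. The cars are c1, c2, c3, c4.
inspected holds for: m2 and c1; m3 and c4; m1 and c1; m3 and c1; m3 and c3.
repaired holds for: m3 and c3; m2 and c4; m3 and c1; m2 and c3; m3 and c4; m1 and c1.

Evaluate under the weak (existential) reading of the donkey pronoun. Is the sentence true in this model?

False

"it" takes "a car" as antecedent — a donkey pronoun bound across the clause boundary.
Weak reading: every mechanic m with some inspected-car has at least one inspected-car c such that repaired(m,c).
Per mechanic: m1:✓  m2:✗  m3:✓
m2 has no witness among its inspected-cars.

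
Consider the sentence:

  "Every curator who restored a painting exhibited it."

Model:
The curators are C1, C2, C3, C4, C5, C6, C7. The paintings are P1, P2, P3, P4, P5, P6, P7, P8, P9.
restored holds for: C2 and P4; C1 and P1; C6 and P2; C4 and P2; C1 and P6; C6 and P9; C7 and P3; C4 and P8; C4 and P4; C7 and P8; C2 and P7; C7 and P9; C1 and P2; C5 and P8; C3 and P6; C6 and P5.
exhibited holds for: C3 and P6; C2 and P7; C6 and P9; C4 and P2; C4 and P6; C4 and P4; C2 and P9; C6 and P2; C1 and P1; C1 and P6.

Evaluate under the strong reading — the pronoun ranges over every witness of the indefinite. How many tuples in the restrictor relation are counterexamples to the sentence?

8

"it" takes "a painting" as antecedent — a donkey pronoun bound across the clause boundary.
Strong reading: for every (c,p) with restored(c,p), exhibited(c,p).
Restrictor pairs: (C1,P1) ✓  (C1,P2) ✗  (C1,P6) ✓  (C2,P4) ✗  (C2,P7) ✓  (C3,P6) ✓  (C4,P2) ✓  (C4,P4) ✓  (C4,P8) ✗  (C5,P8) ✗  (C6,P2) ✓  (C6,P5) ✗  (C6,P9) ✓  (C7,P3) ✗  (C7,P8) ✗  (C7,P9) ✗
Counterexamples (restrictor pairs failing the scope): 8.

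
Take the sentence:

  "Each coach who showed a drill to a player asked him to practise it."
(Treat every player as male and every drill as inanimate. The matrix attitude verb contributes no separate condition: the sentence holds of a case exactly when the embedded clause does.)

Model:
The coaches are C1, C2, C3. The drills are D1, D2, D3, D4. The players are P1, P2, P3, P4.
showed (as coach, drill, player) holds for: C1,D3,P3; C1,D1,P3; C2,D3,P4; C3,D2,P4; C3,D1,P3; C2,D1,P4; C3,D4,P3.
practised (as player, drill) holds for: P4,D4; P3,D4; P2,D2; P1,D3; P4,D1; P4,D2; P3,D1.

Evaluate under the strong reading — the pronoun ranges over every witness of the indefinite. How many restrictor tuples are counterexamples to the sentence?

"him" takes "a player" as antecedent and "it" takes "a drill"; both are donkey pronouns co-varying with the restrictor.
Strong reading: for every (c,d,p) with showed(c,d,p), practised(p,d).
Restrictor triples: (C1,D1,P3)→practised(P3,D1) ✓  (C1,D3,P3)→practised(P3,D3) ✗  (C2,D1,P4)→practised(P4,D1) ✓  (C2,D3,P4)→practised(P4,D3) ✗  (C3,D1,P3)→practised(P3,D1) ✓  (C3,D2,P4)→practised(P4,D2) ✓  (C3,D4,P3)→practised(P3,D4) ✓
Counterexamples (restrictor triples failing the scope): 2.

2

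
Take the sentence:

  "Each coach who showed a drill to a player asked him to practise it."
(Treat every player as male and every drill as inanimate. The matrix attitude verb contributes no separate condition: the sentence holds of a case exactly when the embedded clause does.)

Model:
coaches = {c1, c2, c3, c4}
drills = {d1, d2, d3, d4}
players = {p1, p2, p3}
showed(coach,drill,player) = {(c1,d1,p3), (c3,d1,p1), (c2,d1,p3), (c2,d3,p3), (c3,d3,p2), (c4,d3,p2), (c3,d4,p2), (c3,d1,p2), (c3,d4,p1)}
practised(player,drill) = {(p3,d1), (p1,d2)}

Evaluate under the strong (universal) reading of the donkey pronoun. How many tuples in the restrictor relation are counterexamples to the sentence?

"him" takes "a player" as antecedent and "it" takes "a drill"; both are donkey pronouns co-varying with the restrictor.
Strong reading: for every (c,d,p) with showed(c,d,p), practised(p,d).
Restrictor triples: (c1,d1,p3)→practised(p3,d1) ✓  (c2,d1,p3)→practised(p3,d1) ✓  (c2,d3,p3)→practised(p3,d3) ✗  (c3,d1,p1)→practised(p1,d1) ✗  (c3,d1,p2)→practised(p2,d1) ✗  (c3,d3,p2)→practised(p2,d3) ✗  (c3,d4,p1)→practised(p1,d4) ✗  (c3,d4,p2)→practised(p2,d4) ✗  (c4,d3,p2)→practised(p2,d3) ✗
Counterexamples (restrictor triples failing the scope): 7.

7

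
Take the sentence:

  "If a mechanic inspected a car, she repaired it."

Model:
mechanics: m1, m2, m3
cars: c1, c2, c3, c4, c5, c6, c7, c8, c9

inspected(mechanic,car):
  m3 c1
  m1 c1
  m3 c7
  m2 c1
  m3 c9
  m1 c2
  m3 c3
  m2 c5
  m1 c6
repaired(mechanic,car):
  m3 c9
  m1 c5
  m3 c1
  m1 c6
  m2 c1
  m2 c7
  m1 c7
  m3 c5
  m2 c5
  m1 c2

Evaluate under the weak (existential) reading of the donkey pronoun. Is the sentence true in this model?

"it" takes "a car" as antecedent — a donkey pronoun bound across the clause boundary.
Weak reading: every mechanic m with some inspected-car has at least one inspected-car c such that repaired(m,c).
Per mechanic: m1:✓  m2:✓  m3:✓
Every mechanic in the restrictor has a witness.

True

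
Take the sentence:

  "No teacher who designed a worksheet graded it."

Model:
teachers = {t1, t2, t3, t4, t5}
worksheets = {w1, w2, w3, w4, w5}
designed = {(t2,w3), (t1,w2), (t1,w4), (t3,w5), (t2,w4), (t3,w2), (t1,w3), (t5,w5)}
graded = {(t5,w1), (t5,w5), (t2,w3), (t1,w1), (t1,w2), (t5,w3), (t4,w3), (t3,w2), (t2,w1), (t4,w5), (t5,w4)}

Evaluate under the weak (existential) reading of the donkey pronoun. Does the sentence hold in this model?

"it" takes "a worksheet" as antecedent — a donkey pronoun bound across the clause boundary.
Truth condition: for no (t,w) with designed(t,w) does graded(t,w) hold.
Restrictor pairs — does the scope hold? (t1,w2):holds  (t1,w3):fails  (t1,w4):fails  (t2,w3):holds  (t2,w4):fails  (t3,w2):holds  (t3,w5):fails  (t5,w5):holds
Scope holds for 4 pair(s), so the sentence is false.

False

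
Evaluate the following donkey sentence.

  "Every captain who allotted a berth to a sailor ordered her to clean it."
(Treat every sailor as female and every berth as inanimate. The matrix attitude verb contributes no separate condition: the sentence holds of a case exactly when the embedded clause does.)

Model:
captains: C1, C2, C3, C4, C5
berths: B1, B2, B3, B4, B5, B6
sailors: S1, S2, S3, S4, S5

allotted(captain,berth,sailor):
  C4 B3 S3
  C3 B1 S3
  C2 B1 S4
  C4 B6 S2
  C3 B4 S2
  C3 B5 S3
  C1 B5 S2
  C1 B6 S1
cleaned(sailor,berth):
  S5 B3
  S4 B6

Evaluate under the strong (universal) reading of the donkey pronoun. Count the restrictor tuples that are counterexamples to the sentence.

8

"her" takes "a sailor" as antecedent and "it" takes "a berth"; both are donkey pronouns co-varying with the restrictor.
Strong reading: for every (c,b,s) with allotted(c,b,s), cleaned(s,b).
Restrictor triples: (C1,B5,S2)→cleaned(S2,B5) ✗  (C1,B6,S1)→cleaned(S1,B6) ✗  (C2,B1,S4)→cleaned(S4,B1) ✗  (C3,B1,S3)→cleaned(S3,B1) ✗  (C3,B4,S2)→cleaned(S2,B4) ✗  (C3,B5,S3)→cleaned(S3,B5) ✗  (C4,B3,S3)→cleaned(S3,B3) ✗  (C4,B6,S2)→cleaned(S2,B6) ✗
Counterexamples (restrictor triples failing the scope): 8.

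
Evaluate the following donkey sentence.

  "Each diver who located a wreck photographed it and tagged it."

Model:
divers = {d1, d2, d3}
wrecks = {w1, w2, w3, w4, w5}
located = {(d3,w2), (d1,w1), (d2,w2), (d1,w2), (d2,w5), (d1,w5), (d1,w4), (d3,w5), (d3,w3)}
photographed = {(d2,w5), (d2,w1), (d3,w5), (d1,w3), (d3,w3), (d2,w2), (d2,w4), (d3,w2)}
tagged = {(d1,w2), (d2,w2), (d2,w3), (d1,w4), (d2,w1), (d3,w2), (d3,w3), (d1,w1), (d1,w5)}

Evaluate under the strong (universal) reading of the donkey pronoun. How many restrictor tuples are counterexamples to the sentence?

6

"it" takes "a wreck" as antecedent — a donkey pronoun bound across the clause boundary.
Strong reading: for every (d,w) with located(d,w), photographed(d,w) ∧ tagged(d,w).
Restrictor pairs: (d1,w1) ✗  (d1,w2) ✗  (d1,w4) ✗  (d1,w5) ✗  (d2,w2) ✓  (d2,w5) ✗  (d3,w2) ✓  (d3,w3) ✓  (d3,w5) ✗
Counterexamples (restrictor pairs failing the scope): 6.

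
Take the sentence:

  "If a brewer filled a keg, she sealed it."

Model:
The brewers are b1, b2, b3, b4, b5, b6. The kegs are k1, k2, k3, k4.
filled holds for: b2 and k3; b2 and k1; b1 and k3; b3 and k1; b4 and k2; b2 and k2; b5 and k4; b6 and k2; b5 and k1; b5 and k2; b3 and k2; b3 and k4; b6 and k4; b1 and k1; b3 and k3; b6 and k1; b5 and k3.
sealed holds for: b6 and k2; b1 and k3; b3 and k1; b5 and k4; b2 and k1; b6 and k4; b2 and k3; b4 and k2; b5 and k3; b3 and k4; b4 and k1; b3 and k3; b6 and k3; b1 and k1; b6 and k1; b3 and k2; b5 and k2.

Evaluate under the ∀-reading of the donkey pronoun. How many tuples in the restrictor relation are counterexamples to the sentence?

2

"it" takes "a keg" as antecedent — a donkey pronoun bound across the clause boundary.
Strong reading: for every (b,k) with filled(b,k), sealed(b,k).
Restrictor pairs: (b1,k1) ✓  (b1,k3) ✓  (b2,k1) ✓  (b2,k2) ✗  (b2,k3) ✓  (b3,k1) ✓  (b3,k2) ✓  (b3,k3) ✓  (b3,k4) ✓  (b4,k2) ✓  (b5,k1) ✗  (b5,k2) ✓  (b5,k3) ✓  (b5,k4) ✓  (b6,k1) ✓  (b6,k2) ✓  (b6,k4) ✓
Counterexamples (restrictor pairs failing the scope): 2.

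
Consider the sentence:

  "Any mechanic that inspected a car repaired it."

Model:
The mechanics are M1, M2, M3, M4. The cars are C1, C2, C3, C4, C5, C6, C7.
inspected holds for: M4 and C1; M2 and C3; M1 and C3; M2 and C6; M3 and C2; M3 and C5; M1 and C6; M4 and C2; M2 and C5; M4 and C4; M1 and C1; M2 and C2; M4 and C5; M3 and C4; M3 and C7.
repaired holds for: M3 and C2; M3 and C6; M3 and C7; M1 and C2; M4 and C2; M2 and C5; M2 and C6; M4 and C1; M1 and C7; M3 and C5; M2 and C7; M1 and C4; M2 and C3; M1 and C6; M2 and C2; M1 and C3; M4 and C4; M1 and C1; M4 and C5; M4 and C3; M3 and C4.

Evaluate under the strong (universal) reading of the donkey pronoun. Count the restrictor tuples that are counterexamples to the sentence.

0

"it" takes "a car" as antecedent — a donkey pronoun bound across the clause boundary.
Strong reading: for every (m,c) with inspected(m,c), repaired(m,c).
Restrictor pairs: (M1,C1) ✓  (M1,C3) ✓  (M1,C6) ✓  (M2,C2) ✓  (M2,C3) ✓  (M2,C5) ✓  (M2,C6) ✓  (M3,C2) ✓  (M3,C4) ✓  (M3,C5) ✓  (M3,C7) ✓  (M4,C1) ✓  (M4,C2) ✓  (M4,C4) ✓  (M4,C5) ✓
Counterexamples (restrictor pairs failing the scope): 0.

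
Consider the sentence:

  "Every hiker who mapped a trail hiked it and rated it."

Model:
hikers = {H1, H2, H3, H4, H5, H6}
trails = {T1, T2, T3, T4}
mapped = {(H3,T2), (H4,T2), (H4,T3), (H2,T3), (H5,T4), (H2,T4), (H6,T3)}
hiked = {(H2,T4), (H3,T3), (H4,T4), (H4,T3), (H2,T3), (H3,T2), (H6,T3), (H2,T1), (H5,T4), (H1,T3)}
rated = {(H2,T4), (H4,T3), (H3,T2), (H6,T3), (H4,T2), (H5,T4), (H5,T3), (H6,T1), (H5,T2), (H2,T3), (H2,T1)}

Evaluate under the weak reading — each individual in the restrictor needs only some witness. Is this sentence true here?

True

"it" takes "a trail" as antecedent — a donkey pronoun bound across the clause boundary.
Weak reading: every hiker h with some mapped-trail has at least one mapped-trail t such that hiked(h,t) ∧ rated(h,t).
Per hiker: H2:✓  H3:✓  H4:✓  H5:✓  H6:✓
Every hiker in the restrictor has a witness.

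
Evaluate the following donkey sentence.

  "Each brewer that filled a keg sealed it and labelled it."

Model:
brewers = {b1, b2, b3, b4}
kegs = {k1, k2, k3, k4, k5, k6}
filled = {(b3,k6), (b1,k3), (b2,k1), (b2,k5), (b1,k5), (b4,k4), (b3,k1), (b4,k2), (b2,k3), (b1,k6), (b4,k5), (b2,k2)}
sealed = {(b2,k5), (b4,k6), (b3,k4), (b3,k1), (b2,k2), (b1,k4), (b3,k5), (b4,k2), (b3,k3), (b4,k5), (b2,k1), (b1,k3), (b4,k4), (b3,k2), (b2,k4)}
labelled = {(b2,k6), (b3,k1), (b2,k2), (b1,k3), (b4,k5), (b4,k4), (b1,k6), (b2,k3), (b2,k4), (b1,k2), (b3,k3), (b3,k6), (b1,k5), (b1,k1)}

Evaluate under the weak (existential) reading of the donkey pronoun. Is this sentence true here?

"it" takes "a keg" as antecedent — a donkey pronoun bound across the clause boundary.
Weak reading: every brewer b with some filled-keg has at least one filled-keg k such that sealed(b,k) ∧ labelled(b,k).
Per brewer: b1:✓  b2:✓  b3:✓  b4:✓
Every brewer in the restrictor has a witness.

True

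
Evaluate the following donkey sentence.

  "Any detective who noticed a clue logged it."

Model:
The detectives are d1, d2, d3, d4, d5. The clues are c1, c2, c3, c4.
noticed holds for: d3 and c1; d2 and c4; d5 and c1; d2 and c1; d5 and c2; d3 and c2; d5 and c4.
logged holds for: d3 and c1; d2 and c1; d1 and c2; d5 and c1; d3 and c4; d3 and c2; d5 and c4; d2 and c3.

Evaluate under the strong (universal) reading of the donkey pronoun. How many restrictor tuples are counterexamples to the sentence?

2

"it" takes "a clue" as antecedent — a donkey pronoun bound across the clause boundary.
Strong reading: for every (d,c) with noticed(d,c), logged(d,c).
Restrictor pairs: (d2,c1) ✓  (d2,c4) ✗  (d3,c1) ✓  (d3,c2) ✓  (d5,c1) ✓  (d5,c2) ✗  (d5,c4) ✓
Counterexamples (restrictor pairs failing the scope): 2.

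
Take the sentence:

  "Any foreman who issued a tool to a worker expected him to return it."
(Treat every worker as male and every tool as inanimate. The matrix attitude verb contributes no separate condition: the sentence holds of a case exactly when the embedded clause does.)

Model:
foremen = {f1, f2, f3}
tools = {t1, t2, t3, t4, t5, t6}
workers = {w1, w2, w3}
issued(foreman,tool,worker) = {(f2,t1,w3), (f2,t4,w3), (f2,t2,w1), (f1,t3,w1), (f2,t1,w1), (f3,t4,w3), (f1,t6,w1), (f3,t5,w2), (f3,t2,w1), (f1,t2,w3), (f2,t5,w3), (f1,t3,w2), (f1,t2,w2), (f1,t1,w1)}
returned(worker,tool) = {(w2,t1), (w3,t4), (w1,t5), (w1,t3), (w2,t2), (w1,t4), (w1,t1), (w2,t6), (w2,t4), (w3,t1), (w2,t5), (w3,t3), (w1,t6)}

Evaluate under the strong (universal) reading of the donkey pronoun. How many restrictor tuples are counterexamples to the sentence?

5

"him" takes "a worker" as antecedent and "it" takes "a tool"; both are donkey pronouns co-varying with the restrictor.
Strong reading: for every (f,t,w) with issued(f,t,w), returned(w,t).
Restrictor triples: (f1,t1,w1)→returned(w1,t1) ✓  (f1,t2,w2)→returned(w2,t2) ✓  (f1,t2,w3)→returned(w3,t2) ✗  (f1,t3,w1)→returned(w1,t3) ✓  (f1,t3,w2)→returned(w2,t3) ✗  (f1,t6,w1)→returned(w1,t6) ✓  (f2,t1,w1)→returned(w1,t1) ✓  (f2,t1,w3)→returned(w3,t1) ✓  (f2,t2,w1)→returned(w1,t2) ✗  (f2,t4,w3)→returned(w3,t4) ✓  (f2,t5,w3)→returned(w3,t5) ✗  (f3,t2,w1)→returned(w1,t2) ✗  (f3,t4,w3)→returned(w3,t4) ✓  (f3,t5,w2)→returned(w2,t5) ✓
Counterexamples (restrictor triples failing the scope): 5.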